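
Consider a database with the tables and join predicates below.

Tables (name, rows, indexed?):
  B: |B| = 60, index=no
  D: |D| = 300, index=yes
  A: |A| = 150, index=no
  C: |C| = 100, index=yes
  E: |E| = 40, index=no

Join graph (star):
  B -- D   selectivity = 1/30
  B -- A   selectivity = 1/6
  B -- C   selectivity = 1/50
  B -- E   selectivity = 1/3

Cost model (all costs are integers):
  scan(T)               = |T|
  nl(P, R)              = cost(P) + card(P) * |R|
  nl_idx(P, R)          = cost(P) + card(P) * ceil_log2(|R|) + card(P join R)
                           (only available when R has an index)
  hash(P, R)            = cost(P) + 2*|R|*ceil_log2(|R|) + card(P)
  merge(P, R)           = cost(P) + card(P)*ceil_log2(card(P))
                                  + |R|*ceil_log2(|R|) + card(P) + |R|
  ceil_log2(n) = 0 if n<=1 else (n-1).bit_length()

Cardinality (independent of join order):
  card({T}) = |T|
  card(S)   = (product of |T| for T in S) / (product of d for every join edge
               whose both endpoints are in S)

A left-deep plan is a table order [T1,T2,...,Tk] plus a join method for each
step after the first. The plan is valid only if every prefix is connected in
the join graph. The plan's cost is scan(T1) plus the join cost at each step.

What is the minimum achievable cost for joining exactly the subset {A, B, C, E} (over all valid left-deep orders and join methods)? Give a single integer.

Selinger DP over subsets of {A,B,C,E}:
  {B}: scan cost=60, card=60
  {A}: scan cost=150, card=150
  {C}: scan cost=100, card=100
  {E}: scan cost=40, card=40
  {AB}: card=1500; try (B,hash)→1020, (A,merge)→1830, (B,merge)→1920, (A,hash)→2520, (A,nl)→9060, (B,nl)→9150; best=1020 via (B,hash)
  {BC}: card=120; try (C,nl_idx)→600, (B,hash)→920, (C,merge)→1280, (B,merge)→1320, (C,hash)→1520, (C,nl)→6060 …(+1); best=600 via (C,nl_idx)
  {BE}: card=800; try (E,hash)→600, (B,merge)→740, (E,merge)→760, (B,hash)→800, (B,nl)→2440, (E,nl)→2460; best=600 via (E,hash)
  {ABC}: card=3000; try (A,merge)→2910, (A,hash)→3120, (C,hash)→3920, (C,nl_idx)→14520, (A,nl)→18600, (C,merge)→19820 …(+1); best=2910 via (A,merge)
  {ABE}: card=20000; try (E,hash)→3000, (A,hash)→3800, (A,merge)→10750, (E,merge)→19300, (E,nl)→61020, (A,nl)→120600; best=3000 via (E,hash)
  {BCE}: card=1600; try (E,hash)→1200, (E,merge)→1840, (C,hash)→2800, (E,nl)→5400, (C,nl_idx)→7800, (C,merge)→10200 …(+1); best=1200 via (E,hash)
  {ABCE}: card=40000; try (A,hash)→5200, (E,hash)→6390, (A,merge)→21750, (C,hash)→24400, (E,merge)→42190, (E,nl)→122910 …(+4); best=5200 via (A,hash)

5200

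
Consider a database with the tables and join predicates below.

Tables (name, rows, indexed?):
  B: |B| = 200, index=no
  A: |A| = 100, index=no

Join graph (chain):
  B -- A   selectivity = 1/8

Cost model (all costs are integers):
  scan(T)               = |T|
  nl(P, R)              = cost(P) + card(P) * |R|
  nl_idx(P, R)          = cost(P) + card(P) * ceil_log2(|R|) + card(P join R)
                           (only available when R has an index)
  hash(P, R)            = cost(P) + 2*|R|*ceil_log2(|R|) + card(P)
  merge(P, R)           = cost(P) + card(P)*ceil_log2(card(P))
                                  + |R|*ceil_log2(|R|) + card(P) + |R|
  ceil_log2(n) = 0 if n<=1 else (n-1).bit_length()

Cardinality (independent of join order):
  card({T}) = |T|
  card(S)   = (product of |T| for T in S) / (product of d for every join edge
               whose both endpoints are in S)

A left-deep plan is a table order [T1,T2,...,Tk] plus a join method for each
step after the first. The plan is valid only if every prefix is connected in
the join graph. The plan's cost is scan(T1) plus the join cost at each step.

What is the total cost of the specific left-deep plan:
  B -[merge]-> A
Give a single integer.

2800

step 1: scan B: cost=200, card=200
step 2: join A via merge
    card(P join A) = 200*100/(8) = 2500
    cost = 200 + 200*8 + 100*7 + 200 + 100 = 2800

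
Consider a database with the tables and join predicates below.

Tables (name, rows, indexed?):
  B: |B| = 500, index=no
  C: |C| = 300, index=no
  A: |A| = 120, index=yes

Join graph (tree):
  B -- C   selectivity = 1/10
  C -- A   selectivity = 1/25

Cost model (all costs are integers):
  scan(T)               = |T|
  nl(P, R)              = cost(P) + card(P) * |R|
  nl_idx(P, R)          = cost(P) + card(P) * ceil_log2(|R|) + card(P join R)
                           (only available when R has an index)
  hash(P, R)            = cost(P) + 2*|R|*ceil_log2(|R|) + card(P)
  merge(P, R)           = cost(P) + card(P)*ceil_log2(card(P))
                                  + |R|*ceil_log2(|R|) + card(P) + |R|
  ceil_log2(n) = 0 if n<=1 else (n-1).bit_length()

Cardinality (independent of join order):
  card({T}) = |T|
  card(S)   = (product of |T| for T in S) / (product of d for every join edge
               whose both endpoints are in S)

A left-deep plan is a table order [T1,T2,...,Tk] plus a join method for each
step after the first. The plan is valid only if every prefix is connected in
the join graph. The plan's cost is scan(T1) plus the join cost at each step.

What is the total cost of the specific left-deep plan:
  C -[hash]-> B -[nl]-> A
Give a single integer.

1809600

step 1: scan C: cost=300, card=300
step 2: join B via hash
    card(P join B) = 300*500/(10) = 15000
    cost = 300 + 2*500*9 + 300 = 9600
step 3: join A via nl
    card(P join A) = 15000*120/(25) = 72000
    cost = 9600 + 15000*120 = 1809600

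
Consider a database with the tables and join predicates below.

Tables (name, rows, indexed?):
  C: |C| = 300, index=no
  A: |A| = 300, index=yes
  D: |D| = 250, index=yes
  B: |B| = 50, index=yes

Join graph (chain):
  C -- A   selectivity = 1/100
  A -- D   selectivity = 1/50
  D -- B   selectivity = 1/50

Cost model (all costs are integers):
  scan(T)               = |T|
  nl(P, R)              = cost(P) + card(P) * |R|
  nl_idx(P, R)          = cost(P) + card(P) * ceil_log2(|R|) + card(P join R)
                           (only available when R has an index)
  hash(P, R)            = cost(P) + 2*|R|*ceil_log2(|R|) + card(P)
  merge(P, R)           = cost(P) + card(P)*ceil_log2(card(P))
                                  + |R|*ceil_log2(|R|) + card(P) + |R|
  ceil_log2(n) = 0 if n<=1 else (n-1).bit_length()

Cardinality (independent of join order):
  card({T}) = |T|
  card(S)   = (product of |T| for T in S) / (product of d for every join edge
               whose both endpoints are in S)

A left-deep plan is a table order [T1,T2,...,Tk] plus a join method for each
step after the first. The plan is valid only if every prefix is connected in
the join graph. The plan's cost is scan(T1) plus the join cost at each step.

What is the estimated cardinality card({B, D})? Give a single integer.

250

Tables in S: B(50), D(250)
Edges inside S: D-B(d=50)
numerator = 50 * 250 = 12500
denominator = 50 = 50
card(S) = 12500 / 50 = 250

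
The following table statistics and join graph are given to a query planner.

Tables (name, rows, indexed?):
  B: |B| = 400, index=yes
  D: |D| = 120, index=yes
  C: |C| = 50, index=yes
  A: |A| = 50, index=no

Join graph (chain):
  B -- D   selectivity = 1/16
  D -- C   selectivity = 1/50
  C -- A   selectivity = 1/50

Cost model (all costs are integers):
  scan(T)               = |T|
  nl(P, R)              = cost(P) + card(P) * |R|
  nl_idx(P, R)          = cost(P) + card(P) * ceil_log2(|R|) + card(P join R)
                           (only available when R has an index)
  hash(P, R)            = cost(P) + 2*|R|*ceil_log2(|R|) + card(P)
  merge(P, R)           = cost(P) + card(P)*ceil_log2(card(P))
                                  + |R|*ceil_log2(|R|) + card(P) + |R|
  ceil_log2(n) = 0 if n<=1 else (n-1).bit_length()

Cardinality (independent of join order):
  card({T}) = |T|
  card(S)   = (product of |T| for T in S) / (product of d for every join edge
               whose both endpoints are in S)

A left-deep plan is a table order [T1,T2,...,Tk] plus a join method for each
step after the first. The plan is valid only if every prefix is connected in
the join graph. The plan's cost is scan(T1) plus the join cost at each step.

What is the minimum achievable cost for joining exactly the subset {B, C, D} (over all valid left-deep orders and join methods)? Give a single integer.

4600

Selinger DP over subsets of {B,C,D}:
  {B}: scan cost=400, card=400
  {D}: scan cost=120, card=120
  {C}: scan cost=50, card=50
  {BD}: card=3000; try (D,hash)→2480, (B,nl_idx)→4200, (B,merge)→5080, (D,merge)→5360, (D,nl_idx)→6200, (B,hash)→7440 …(+2); best=2480 via (D,hash)
  {CD}: card=120; try (D,nl_idx)→520, (C,hash)→840, (C,nl_idx)→960, (D,merge)→1360, (C,merge)→1430, (D,hash)→1780 …(+2); best=520 via (D,nl_idx)
  {BCD}: card=3000; try (B,nl_idx)→4600, (B,merge)→5480, (C,hash)→6080, (B,hash)→7840, (C,nl_idx)→23480, (C,merge)→41830 …(+2); best=4600 via (B,nl_idx)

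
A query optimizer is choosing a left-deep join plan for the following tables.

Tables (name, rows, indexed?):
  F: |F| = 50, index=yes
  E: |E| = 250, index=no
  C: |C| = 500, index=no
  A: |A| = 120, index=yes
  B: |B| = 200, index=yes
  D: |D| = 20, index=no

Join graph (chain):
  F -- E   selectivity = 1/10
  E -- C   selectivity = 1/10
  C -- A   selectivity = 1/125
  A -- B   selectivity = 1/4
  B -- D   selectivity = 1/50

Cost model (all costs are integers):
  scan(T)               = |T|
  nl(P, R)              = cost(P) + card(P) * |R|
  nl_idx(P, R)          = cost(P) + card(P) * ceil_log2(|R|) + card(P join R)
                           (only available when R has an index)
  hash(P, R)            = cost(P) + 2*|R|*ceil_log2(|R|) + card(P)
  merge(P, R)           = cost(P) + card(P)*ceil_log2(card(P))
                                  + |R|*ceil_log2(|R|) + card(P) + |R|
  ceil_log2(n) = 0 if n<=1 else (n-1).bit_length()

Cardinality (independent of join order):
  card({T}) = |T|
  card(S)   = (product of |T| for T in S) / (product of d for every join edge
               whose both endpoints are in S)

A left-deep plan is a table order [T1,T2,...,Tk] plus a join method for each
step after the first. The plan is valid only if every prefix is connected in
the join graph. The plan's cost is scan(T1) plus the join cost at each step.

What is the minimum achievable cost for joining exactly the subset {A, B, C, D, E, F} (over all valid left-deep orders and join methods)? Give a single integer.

Selinger DP over subsets of {A,B,C,D,E,F}:
  {F}: scan cost=50, card=50
  {E}: scan cost=250, card=250
  {C}: scan cost=500, card=500
  {A}: scan cost=120, card=120
  {B}: scan cost=200, card=200
  {D}: scan cost=20, card=20
  {EF}: card=1250; try (F,hash)→1100, (E,merge)→2650, (F,merge)→2850, (F,nl_idx)→3000, (E,hash)→4100, (E,nl)→12550 …(+1); best=1100 via (F,hash)
  {CE}: card=12500; try (E,hash)→5000, (C,merge)→7500, (E,merge)→7750, (C,hash)→9500, (C,nl)→125250, (E,nl)→125500; best=5000 via (E,hash)
  {AC}: card=480; try (A,hash)→2680, (A,nl_idx)→4480, (C,merge)→6080, (A,merge)→6460, (C,hash)→9240, (C,nl)→60120 …(+1); best=2680 via (A,hash)
  {AB}: card=6000; try (A,hash)→2080, (B,merge)→2880, (A,merge)→2960, (B,hash)→3440, (B,nl_idx)→7080, (A,nl_idx)→7600 …(+2); best=2080 via (A,hash)
  {BD}: card=80; try (B,nl_idx)→260, (D,hash)→600, (B,merge)→1940, (D,merge)→2120, (B,hash)→3240, (B,nl)→4020 …(+1); best=260 via (B,nl_idx)
  {CEF}: card=62500; try (C,hash)→11350, (F,hash)→18100, (C,merge)→21100, (F,nl_idx)→142500, (F,merge)→192850, (C,nl)→626100 …(+1); best=11350 via (C,hash)
  {ACE}: card=12000; try (E,hash)→7160, (E,merge)→9730, (A,hash)→19180, (A,nl_idx)→104500, (E,nl)→122680, (A,merge)→193460 …(+1); best=7160 via (E,hash)
  {ABC}: card=24000; try (B,hash)→6360, (B,merge)→9280, (C,hash)→17080, (B,nl_idx)→30520, (C,merge)→91080, (B,nl)→98680 …(+1); best=6360 via (B,hash)
  {ABD}: card=2400; try (A,merge)→1860, (A,hash)→2020, (A,nl_idx)→3220, (D,hash)→8280, (A,nl)→9860, (D,merge)→86200 …(+1); best=1860 via (A,merge)
  {ACEF}: card=60000; try (F,hash)→19760, (A,hash)→75530, (F,nl_idx)→139160, (F,merge)→187510, (A,nl_idx)→508850, (F,nl)→607160 …(+2); best=19760 via (F,hash)
  {ABCE}: card=600000; try (B,hash)→22360, (E,hash)→34360, (B,merge)→188960, (E,merge)→392610, (B,nl_idx)→703160, (B,nl)→2407160 …(+1); best=22360 via (B,hash)
  {ABCD}: card=9600; try (C,hash)→13260, (D,hash)→30560, (C,merge)→38060, (D,merge)→390480, (D,nl)→486360, (C,nl)→1201860; best=13260 via (C,hash)
  {ABCEF}: card=3000000; try (B,hash)→82960, (F,hash)→622960, (B,merge)→1041560, (B,nl_idx)→3499760, (F,nl_idx)→6622360, (B,nl)→12019760 …(+2); best=82960 via (B,hash)
  {ABCDE}: card=240000; try (E,hash)→26860, (E,merge)→159510, (D,hash)→622560, (E,nl)→2413260, (D,nl)→12022360, (D,merge)→12622480; best=26860 via (E,hash)
  {ABCDEF}: card=1200000; try (F,hash)→267460, (F,nl_idx)→2666860, (D,hash)→3083160, (F,merge)→4587210, (F,nl)→12026860, (D,nl)→60082960 …(+1); best=267460 via (F,hash)

267460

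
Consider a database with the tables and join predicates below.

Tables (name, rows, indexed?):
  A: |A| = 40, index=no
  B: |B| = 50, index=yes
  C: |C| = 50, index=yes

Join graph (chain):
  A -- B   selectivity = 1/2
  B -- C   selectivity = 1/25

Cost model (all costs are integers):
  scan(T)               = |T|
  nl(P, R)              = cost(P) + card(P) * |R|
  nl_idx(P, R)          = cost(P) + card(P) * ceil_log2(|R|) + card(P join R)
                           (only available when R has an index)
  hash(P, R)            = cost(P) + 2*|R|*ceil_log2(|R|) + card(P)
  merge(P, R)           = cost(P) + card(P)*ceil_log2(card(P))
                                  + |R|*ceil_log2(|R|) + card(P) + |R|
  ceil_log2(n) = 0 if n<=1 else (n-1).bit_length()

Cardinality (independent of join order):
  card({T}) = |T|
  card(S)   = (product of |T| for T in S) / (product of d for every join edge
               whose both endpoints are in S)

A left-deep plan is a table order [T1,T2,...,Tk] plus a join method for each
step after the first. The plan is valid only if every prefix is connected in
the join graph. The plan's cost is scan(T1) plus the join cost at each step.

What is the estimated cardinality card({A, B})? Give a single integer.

Tables in S: A(40), B(50)
Edges inside S: A-B(d=2)
numerator = 40 * 50 = 2000
denominator = 2 = 2
card(S) = 2000 / 2 = 1000

1000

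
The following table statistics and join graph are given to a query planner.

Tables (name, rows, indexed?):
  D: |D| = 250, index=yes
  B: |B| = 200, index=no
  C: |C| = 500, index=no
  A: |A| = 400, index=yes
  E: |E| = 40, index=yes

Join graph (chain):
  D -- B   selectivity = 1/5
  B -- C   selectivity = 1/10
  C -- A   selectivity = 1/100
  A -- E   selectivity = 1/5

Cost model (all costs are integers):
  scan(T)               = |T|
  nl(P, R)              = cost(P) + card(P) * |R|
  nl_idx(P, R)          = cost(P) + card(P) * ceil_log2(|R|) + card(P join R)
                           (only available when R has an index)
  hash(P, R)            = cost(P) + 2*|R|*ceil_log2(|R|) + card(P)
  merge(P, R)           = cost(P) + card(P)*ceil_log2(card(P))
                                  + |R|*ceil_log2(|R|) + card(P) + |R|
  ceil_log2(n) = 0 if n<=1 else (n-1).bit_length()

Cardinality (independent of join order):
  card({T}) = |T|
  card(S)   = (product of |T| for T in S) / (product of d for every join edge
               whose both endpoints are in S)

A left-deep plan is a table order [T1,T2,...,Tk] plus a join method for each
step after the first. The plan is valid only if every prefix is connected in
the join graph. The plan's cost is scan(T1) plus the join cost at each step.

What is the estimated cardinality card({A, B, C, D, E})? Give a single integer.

16000000

Tables in S: A(400), B(200), C(500), D(250), E(40)
Edges inside S: D-B(d=5), B-C(d=10), C-A(d=100), A-E(d=5)
numerator = 400 * 200 * 500 * 250 * 40 = 400000000000
denominator = 5 * 10 * 100 * 5 = 25000
card(S) = 400000000000 / 25000 = 16000000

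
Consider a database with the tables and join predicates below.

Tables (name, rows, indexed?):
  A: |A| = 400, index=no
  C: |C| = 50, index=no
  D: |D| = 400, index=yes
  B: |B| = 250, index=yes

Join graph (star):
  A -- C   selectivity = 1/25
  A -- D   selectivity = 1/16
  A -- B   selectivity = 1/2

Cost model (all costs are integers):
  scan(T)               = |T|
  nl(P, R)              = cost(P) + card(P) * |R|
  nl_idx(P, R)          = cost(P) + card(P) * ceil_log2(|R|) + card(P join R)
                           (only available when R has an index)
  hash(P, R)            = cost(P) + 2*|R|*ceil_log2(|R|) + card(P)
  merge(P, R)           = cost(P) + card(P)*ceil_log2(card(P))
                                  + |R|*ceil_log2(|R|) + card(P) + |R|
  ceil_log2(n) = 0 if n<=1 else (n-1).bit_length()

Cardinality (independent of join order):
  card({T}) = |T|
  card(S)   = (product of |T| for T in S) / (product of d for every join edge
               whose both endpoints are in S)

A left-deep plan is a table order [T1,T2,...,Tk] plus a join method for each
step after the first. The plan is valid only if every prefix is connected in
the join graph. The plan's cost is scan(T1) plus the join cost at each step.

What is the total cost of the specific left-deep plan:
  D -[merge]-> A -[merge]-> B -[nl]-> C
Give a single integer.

62660650

step 1: scan D: cost=400, card=400
step 2: join A via merge
    card(P join A) = 400*400/(16) = 10000
    cost = 400 + 400*9 + 400*9 + 400 + 400 = 8400
step 3: join B via merge
    card(P join B) = 10000*250/(2) = 1250000
    cost = 8400 + 10000*14 + 250*8 + 10000 + 250 = 160650
step 4: join C via nl
    card(P join C) = 1250000*50/(25) = 2500000
    cost = 160650 + 1250000*50 = 62660650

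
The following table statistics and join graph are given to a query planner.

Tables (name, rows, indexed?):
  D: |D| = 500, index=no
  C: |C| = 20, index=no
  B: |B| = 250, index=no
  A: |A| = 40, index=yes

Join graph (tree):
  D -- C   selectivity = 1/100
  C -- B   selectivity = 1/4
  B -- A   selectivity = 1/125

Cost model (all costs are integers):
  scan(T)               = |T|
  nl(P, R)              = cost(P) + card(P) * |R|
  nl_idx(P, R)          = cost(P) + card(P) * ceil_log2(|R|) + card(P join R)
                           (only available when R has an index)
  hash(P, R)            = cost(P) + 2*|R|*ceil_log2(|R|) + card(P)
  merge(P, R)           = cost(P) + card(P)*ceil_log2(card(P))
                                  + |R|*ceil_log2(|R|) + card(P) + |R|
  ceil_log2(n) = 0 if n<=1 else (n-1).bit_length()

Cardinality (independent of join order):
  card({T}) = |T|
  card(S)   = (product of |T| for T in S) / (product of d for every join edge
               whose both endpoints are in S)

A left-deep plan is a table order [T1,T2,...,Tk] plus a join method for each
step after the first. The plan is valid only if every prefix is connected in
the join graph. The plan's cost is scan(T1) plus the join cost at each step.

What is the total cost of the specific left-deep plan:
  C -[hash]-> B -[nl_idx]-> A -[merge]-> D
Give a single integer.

step 1: scan C: cost=20, card=20
step 2: join B via hash
    card(P join B) = 20*250/(4) = 1250
    cost = 20 + 2*250*8 + 20 = 4040
step 3: join A via nl_idx
    card(P join A) = 1250*40/(125) = 400
    cost = 4040 + 1250*6 + 400 = 11940
step 4: join D via merge
    card(P join D) = 400*500/(100) = 2000
    cost = 11940 + 400*9 + 500*9 + 400 + 500 = 20940

20940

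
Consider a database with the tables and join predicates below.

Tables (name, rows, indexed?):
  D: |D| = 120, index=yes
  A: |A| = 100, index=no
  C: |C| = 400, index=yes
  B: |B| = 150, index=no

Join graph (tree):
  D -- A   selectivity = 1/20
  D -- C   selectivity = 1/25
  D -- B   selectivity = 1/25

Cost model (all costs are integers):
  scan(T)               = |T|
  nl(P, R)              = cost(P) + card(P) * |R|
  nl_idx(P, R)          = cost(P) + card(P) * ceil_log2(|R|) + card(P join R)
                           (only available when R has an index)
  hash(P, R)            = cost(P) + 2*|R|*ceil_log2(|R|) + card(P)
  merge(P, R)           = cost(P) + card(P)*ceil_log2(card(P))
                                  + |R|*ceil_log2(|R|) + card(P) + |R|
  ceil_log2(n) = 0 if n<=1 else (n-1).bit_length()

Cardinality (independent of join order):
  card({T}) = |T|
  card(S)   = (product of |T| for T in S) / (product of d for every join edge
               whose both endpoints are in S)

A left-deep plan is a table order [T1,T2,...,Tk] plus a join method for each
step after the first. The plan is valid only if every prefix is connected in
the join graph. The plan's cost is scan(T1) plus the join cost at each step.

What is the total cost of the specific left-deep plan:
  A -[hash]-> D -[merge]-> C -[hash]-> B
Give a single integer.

24480

step 1: scan A: cost=100, card=100
step 2: join D via hash
    card(P join D) = 100*120/(20) = 600
    cost = 100 + 2*120*7 + 100 = 1880
step 3: join C via merge
    card(P join C) = 600*400/(25) = 9600
    cost = 1880 + 600*10 + 400*9 + 600 + 400 = 12480
step 4: join B via hash
    card(P join B) = 9600*150/(25) = 57600
    cost = 12480 + 2*150*8 + 9600 = 24480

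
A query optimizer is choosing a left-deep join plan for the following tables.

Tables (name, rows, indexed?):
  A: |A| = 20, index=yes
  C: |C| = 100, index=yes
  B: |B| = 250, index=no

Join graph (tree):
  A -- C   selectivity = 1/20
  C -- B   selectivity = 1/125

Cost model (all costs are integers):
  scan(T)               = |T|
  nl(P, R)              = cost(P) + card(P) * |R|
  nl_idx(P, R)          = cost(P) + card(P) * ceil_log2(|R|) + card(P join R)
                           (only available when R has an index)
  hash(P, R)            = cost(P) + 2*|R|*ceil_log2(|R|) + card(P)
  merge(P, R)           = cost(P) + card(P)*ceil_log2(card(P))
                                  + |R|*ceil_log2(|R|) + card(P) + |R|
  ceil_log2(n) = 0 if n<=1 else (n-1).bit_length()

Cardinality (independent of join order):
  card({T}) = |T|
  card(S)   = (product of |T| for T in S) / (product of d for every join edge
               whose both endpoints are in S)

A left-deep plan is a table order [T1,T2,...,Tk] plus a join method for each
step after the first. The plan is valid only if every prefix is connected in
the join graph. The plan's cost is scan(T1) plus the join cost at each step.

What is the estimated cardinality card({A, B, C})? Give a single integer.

200

Tables in S: A(20), B(250), C(100)
Edges inside S: A-C(d=20), C-B(d=125)
numerator = 20 * 250 * 100 = 500000
denominator = 20 * 125 = 2500
card(S) = 500000 / 2500 = 200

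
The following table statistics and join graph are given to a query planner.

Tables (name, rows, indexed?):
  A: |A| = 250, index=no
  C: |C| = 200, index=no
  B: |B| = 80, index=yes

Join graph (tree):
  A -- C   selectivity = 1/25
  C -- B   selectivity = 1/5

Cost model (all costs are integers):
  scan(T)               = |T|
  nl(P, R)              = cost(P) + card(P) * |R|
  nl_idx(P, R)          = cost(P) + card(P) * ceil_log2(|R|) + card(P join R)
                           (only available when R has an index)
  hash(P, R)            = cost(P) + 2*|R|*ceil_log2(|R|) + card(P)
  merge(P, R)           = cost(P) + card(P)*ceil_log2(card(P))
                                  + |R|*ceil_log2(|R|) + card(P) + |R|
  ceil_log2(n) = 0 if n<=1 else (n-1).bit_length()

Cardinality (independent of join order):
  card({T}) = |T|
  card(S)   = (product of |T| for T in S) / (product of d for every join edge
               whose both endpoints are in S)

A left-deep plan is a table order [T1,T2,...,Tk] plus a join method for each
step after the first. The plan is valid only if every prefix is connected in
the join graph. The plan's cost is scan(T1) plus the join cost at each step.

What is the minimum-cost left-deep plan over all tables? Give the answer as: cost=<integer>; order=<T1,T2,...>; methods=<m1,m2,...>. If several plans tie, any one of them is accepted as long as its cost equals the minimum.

Selinger DP (subsets sized 1..n):
  {A}: scan cost=250, card=250
  {C}: scan cost=200, card=200
  {B}: scan cost=80, card=80
  {AC}: card=2000; try (C,hash)→3700, (A,merge)→4250, (C,merge)→4300, (A,hash)→4400, (A,nl)→50200, (C,nl)→50250; best=3700 via (C,hash)
  {BC}: card=3200; try (B,hash)→1520, (C,merge)→2520, (B,merge)→2640, (C,hash)→3360, (B,nl_idx)→4800, (C,nl)→16080 …(+1); best=1520 via (B,hash)
  {ABC}: card=32000; try (B,hash)→6820, (A,hash)→8720, (B,merge)→28340, (A,merge)→45370, (B,nl_idx)→49700, (B,nl)→163700 …(+1); best=6820 via (B,hash)

cost=6820; order=A,C,B; methods=hash,hash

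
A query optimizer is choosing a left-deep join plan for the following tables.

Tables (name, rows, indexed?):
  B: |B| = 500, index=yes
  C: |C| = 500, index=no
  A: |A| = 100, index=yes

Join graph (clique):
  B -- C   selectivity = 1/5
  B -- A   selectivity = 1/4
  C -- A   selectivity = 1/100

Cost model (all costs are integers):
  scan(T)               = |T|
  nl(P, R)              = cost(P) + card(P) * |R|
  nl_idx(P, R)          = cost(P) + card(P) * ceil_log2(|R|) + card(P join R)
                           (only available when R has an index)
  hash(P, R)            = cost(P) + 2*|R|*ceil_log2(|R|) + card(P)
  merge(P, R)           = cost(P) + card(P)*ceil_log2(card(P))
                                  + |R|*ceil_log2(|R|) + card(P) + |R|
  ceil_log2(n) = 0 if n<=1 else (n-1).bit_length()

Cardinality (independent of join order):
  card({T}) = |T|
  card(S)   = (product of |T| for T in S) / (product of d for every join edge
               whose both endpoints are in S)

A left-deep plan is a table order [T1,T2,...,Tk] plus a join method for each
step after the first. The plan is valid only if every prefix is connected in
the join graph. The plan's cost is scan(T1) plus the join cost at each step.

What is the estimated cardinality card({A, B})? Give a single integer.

Tables in S: A(100), B(500)
Edges inside S: B-A(d=4)
numerator = 100 * 500 = 50000
denominator = 4 = 4
card(S) = 50000 / 4 = 12500

12500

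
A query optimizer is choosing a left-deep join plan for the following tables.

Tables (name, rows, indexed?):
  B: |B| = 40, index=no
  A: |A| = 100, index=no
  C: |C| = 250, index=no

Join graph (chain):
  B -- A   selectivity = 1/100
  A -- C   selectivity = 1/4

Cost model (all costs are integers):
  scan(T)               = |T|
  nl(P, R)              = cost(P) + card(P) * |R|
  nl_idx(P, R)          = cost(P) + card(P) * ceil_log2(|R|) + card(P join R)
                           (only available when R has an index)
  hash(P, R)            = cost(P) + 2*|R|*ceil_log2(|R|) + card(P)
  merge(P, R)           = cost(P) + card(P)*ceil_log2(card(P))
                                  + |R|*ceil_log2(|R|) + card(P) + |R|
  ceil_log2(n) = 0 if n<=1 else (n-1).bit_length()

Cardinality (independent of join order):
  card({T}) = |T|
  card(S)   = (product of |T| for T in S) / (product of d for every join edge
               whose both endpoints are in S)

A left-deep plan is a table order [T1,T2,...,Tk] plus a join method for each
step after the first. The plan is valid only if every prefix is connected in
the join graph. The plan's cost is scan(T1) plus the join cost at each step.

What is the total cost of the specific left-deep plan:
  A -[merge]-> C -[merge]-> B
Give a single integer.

90930

step 1: scan A: cost=100, card=100
step 2: join C via merge
    card(P join C) = 100*250/(4) = 6250
    cost = 100 + 100*7 + 250*8 + 100 + 250 = 3150
step 3: join B via merge
    card(P join B) = 6250*40/(100) = 2500
    cost = 3150 + 6250*13 + 40*6 + 6250 + 40 = 90930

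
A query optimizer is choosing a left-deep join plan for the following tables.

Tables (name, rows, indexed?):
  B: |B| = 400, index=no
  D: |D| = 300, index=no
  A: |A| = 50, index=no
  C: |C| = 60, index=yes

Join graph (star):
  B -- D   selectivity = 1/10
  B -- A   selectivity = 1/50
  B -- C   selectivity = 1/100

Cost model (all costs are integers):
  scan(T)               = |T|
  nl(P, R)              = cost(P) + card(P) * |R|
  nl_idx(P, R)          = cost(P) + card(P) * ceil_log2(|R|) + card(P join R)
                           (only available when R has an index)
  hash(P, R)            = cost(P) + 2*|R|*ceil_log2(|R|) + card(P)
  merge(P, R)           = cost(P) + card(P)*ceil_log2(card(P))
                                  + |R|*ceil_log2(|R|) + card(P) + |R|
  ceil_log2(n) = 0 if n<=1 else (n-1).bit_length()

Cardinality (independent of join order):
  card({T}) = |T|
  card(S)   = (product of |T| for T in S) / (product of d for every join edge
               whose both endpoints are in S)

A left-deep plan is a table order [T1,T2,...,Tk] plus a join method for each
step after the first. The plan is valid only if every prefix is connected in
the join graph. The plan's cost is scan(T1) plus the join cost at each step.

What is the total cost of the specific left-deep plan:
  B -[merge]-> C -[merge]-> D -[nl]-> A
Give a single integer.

369980

step 1: scan B: cost=400, card=400
step 2: join C via merge
    card(P join C) = 400*60/(100) = 240
    cost = 400 + 400*9 + 60*6 + 400 + 60 = 4820
step 3: join D via merge
    card(P join D) = 240*300/(10) = 7200
    cost = 4820 + 240*8 + 300*9 + 240 + 300 = 9980
step 4: join A via nl
    card(P join A) = 7200*50/(50) = 7200
    cost = 9980 + 7200*50 = 369980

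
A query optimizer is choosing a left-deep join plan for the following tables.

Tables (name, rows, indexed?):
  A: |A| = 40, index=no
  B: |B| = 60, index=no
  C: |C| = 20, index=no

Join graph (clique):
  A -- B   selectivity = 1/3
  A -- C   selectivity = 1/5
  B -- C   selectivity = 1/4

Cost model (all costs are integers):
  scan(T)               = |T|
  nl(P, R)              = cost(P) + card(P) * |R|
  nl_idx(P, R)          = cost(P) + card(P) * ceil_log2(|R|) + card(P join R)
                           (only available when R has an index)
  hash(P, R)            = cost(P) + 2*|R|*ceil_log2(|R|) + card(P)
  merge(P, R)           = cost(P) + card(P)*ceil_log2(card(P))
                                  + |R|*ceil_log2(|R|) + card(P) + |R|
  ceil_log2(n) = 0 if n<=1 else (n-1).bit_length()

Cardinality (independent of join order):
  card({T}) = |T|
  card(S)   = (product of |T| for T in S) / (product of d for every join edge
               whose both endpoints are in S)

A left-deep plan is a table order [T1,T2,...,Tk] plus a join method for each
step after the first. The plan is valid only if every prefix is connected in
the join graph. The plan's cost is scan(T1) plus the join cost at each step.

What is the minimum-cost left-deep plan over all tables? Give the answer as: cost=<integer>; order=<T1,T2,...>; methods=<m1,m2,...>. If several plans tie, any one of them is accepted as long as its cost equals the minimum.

Selinger DP (subsets sized 1..n):
  {A}: scan cost=40, card=40
  {B}: scan cost=60, card=60
  {C}: scan cost=20, card=20
  {AB}: card=800; try (A,hash)→600, (B,merge)→740, (A,merge)→760, (B,hash)→800, (B,nl)→2440, (A,nl)→2460; best=600 via (A,hash)
  {AC}: card=160; try (C,hash)→280, (A,merge)→420, (C,merge)→440, (A,hash)→520, (A,nl)→820, (C,nl)→840; best=280 via (C,hash)
  {BC}: card=300; try (C,hash)→320, (B,merge)→560, (C,merge)→600, (B,hash)→760, (B,nl)→1220, (C,nl)→1260; best=320 via (C,hash)
  {ABC}: card=800; try (A,hash)→1100, (B,hash)→1160, (C,hash)→1600, (B,merge)→2140, (A,merge)→3600, (C,merge)→9520 …(+3); best=1100 via (A,hash)

cost=1100; order=B,C,A; methods=hash,hash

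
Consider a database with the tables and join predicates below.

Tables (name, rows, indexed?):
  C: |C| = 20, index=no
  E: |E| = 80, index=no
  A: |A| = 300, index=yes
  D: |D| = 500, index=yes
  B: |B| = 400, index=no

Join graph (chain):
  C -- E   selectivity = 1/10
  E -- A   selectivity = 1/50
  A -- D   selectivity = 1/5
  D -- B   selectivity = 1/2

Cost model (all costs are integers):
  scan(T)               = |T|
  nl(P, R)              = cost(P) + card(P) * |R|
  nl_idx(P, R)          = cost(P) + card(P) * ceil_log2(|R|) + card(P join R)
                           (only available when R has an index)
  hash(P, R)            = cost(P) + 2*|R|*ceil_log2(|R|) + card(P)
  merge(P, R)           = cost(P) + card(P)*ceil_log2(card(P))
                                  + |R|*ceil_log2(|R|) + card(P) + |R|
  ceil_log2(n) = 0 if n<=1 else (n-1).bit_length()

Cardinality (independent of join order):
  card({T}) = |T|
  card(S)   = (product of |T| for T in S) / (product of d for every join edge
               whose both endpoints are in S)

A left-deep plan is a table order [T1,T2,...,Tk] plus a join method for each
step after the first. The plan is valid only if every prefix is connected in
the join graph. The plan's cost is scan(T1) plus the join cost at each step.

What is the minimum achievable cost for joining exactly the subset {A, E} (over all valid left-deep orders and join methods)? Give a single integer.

Selinger DP over subsets of {A,E}:
  {E}: scan cost=80, card=80
  {A}: scan cost=300, card=300
  {AE}: card=480; try (A,nl_idx)→1280, (E,hash)→1720, (A,merge)→3720, (E,merge)→3940, (A,hash)→5560, (A,nl)→24080 …(+1); best=1280 via (A,nl_idx)

1280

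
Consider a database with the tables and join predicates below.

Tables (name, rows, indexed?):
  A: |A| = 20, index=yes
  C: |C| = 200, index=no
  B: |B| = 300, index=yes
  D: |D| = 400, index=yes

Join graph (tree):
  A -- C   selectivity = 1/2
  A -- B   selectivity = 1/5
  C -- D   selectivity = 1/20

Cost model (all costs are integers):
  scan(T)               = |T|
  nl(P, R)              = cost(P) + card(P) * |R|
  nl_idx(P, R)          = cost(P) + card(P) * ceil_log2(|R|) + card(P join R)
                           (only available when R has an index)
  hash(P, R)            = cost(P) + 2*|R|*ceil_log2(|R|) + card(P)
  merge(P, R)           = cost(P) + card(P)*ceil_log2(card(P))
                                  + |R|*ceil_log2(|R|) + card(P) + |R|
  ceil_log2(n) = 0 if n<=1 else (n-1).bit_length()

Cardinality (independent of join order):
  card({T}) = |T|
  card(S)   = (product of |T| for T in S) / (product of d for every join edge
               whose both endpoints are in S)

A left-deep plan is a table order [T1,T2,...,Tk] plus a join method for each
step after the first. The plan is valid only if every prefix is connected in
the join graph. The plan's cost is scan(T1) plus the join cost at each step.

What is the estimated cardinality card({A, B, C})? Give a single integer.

120000

Tables in S: A(20), B(300), C(200)
Edges inside S: A-C(d=2), A-B(d=5)
numerator = 20 * 300 * 200 = 1200000
denominator = 2 * 5 = 10
card(S) = 1200000 / 10 = 120000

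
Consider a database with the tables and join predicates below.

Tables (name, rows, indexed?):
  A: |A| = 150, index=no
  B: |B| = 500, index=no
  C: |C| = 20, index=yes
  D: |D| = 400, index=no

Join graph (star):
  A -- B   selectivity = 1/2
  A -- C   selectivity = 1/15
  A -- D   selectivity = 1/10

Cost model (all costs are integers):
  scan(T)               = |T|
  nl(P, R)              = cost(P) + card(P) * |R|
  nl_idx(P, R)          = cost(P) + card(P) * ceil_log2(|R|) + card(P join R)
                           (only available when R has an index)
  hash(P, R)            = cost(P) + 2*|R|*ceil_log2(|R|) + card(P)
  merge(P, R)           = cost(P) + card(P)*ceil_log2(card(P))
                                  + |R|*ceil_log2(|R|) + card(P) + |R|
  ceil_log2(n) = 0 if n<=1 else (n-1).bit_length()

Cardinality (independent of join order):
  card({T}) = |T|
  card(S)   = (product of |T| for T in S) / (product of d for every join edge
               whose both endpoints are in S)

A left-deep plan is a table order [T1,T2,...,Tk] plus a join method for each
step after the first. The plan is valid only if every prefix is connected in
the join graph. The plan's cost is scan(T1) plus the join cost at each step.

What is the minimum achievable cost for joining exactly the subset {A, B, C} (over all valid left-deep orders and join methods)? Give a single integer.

7300

Selinger DP over subsets of {A,B,C}:
  {A}: scan cost=150, card=150
  {B}: scan cost=500, card=500
  {C}: scan cost=20, card=20
  {AB}: card=37500; try (A,hash)→3400, (B,merge)→6500, (A,merge)→6850, (B,hash)→9300, (B,nl)→75150, (A,nl)→75500; best=3400 via (A,hash)
  {AC}: card=200; try (C,hash)→500, (C,nl_idx)→1100, (A,merge)→1490, (C,merge)→1620, (A,hash)→2440, (A,nl)→3020 …(+1); best=500 via (C,hash)
  {ABC}: card=50000; try (B,merge)→7300, (B,hash)→9700, (C,hash)→41100, (B,nl)→100500, (C,nl_idx)→240900, (C,merge)→641020 …(+1); best=7300 via (B,merge)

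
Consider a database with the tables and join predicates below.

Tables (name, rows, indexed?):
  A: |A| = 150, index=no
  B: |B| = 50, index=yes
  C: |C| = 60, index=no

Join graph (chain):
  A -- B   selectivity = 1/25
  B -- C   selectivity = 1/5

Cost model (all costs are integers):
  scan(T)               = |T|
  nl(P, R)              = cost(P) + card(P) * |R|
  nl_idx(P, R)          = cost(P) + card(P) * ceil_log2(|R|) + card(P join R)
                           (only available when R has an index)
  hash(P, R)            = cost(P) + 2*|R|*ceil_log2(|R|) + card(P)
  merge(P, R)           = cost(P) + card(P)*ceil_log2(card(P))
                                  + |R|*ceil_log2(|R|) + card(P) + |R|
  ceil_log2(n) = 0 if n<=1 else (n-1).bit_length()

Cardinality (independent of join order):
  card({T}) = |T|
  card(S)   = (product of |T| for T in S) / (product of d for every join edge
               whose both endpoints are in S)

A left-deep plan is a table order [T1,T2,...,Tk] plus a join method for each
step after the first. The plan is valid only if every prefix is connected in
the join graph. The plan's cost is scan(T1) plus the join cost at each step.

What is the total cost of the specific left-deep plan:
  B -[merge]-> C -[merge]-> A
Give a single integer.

step 1: scan B: cost=50, card=50
step 2: join C via merge
    card(P join C) = 50*60/(5) = 600
    cost = 50 + 50*6 + 60*6 + 50 + 60 = 820
step 3: join A via merge
    card(P join A) = 600*150/(25) = 3600
    cost = 820 + 600*10 + 150*8 + 600 + 150 = 8770

8770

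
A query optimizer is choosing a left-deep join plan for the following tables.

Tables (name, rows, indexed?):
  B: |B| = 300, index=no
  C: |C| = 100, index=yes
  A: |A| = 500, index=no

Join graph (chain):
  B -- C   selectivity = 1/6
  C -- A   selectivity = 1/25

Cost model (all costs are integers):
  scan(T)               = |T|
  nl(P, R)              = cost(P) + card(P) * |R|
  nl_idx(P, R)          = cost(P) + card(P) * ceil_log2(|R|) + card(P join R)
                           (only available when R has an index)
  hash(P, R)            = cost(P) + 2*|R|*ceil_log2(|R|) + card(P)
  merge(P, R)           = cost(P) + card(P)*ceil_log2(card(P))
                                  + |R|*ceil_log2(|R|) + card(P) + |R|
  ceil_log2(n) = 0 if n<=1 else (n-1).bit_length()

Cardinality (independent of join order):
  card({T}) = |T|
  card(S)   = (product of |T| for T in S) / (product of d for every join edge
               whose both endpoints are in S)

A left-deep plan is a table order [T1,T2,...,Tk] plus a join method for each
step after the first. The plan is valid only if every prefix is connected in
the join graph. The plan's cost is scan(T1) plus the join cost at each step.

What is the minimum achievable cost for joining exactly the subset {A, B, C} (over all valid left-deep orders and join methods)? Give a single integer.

Selinger DP over subsets of {A,B,C}:
  {B}: scan cost=300, card=300
  {C}: scan cost=100, card=100
  {A}: scan cost=500, card=500
  {BC}: card=5000; try (C,hash)→2000, (B,merge)→3900, (C,merge)→4100, (B,hash)→5600, (C,nl_idx)→7400, (B,nl)→30100 …(+1); best=2000 via (C,hash)
  {AC}: card=2000; try (C,hash)→2400, (A,merge)→5900, (C,nl_idx)→6000, (C,merge)→6300, (A,hash)→9200, (A,nl)→50100 …(+1); best=2400 via (C,hash)
  {ABC}: card=100000; try (B,hash)→9800, (A,hash)→16000, (B,merge)→29400, (A,merge)→77000, (B,nl)→602400, (A,nl)→2502000; best=9800 via (B,hash)

9800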